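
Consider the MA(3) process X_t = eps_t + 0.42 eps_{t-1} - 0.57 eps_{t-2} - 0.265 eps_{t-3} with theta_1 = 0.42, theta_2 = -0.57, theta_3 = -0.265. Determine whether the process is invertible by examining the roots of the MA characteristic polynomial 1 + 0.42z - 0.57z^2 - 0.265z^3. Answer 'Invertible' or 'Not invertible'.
\text{Invertible}

The MA(q) characteristic polynomial is P(z) = 1 + 0.42z - 0.57z^2 - 0.265z^3.
Invertibility requires all roots to lie outside the unit circle, i.e. |z| > 1 for every root.
Degree 3: look for a simple real root z0 first, then factor out (1 - z/z0) and solve the remaining quadratic.
Testing z0 = -2: P(-2) = 1 + (0.42)(-2) + (-0.57)(-2)^2 + (-0.265)(-2)^3
  = 1 + (-0.84) + (-2.28) + (2.12) = 0.  So z_0 = -2 is a root, |z_0| = 2.
Divide out the factor (1 + 0.5 z) = (1 - z/z0) (since 1/z0 = -0.5):
  P(z) = (1 + 0.5 z)(1 + (-0.08) z + (-0.53) z^2)
  [check: z-coef -0.08 - (-0.5) = 0.42; z^2-coef -0.53 - (-0.5)(-0.08) = -0.57; z^3-coef -(-0.5)(-0.53) = -0.265.]
Remaining roots from the quadratic factor 1 + (-0.08) z + (-0.53) z^2:
  Set 1 + (-0.08) z + (-0.53) z^2 = 0, i.e. a z^2 + b z + c = 0 with a = -0.53, b = -0.08, c = 1.
  Discriminant D = b^2 - 4ac = (-0.08)^2 - 4*(-0.53)*1 = 0.0064 - (-2.12) = 2.1264.
  D >= 0, so the roots are real: z = (-b +/- sqrt(D)) / (2a) = (0.08 +/- 1.458218) / (-1.06).
    z_1 = (0.08 + 1.458218) / (-1.06) = -1.4511,   |z_1| = 1.4511.
    z_2 = (0.08 - 1.458218) / (-1.06) = 1.3002,   |z_2| = 1.3002.
Moduli of all roots: 2.0000, 1.4511, 1.3002.
All moduli strictly greater than 1? Yes.
Verdict: Invertible.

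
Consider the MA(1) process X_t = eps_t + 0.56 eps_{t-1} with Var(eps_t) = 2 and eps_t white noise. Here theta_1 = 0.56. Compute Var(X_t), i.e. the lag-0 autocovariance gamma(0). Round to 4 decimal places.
\gamma(0) = 2.6272

For an MA(q) process X_t = eps_t + sum_i theta_i eps_{t-i} with
Var(eps_t) = sigma^2, the variance is
  gamma(0) = sigma^2 * (1 + sum_i theta_i^2).
  sum_i theta_i^2 = (0.56)^2 = 0.3136.
  gamma(0) = 2 * (1 + 0.3136) = 2 * 1.3136 = 2.6272.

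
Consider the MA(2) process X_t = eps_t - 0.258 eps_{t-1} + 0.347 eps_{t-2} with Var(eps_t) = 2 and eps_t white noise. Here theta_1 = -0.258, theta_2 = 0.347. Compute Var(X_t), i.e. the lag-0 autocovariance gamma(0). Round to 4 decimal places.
\gamma(0) = 2.3739

For an MA(q) process X_t = eps_t + sum_i theta_i eps_{t-i} with
Var(eps_t) = sigma^2, the variance is
  gamma(0) = sigma^2 * (1 + sum_i theta_i^2).
  sum_i theta_i^2 = (-0.258)^2 + (0.347)^2 = 0.066564 + 0.120409 = 0.186973.
  gamma(0) = 2 * (1 + 0.186973) = 2 * 1.186973 = 2.373946, which rounds to 2.3739.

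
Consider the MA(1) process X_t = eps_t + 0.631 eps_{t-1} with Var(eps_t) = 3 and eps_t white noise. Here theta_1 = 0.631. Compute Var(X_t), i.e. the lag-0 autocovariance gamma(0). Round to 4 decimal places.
\gamma(0) = 4.1945

For an MA(q) process X_t = eps_t + sum_i theta_i eps_{t-i} with
Var(eps_t) = sigma^2, the variance is
  gamma(0) = sigma^2 * (1 + sum_i theta_i^2).
  sum_i theta_i^2 = (0.631)^2 = 0.398161.
  gamma(0) = 3 * (1 + 0.398161) = 3 * 1.398161 = 4.194483, which rounds to 4.1945.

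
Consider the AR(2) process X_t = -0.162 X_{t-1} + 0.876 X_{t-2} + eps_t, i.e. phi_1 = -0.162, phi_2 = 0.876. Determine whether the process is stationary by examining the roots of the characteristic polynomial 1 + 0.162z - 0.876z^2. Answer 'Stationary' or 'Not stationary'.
\text{Not stationary}

The AR(p) characteristic polynomial is P(z) = 1 + 0.162z - 0.876z^2.
Stationarity requires all roots to lie outside the unit circle, i.e. |z| > 1 for every root.
Set 1 + (0.162) z + (-0.876) z^2 = 0, i.e. a z^2 + b z + c = 0 with a = -0.876, b = 0.162, c = 1.
Discriminant D = b^2 - 4ac = (0.162)^2 - 4*(-0.876)*1 = 0.026244 - (-3.504) = 3.530244.
D >= 0, so the roots are real: z = (-b +/- sqrt(D)) / (2a) = (-0.162 +/- 1.878894) / (-1.752).
  z_1 = (-0.162 + 1.878894) / (-1.752) = -0.98,   |z_1| = 0.98.
  z_2 = (-0.162 - 1.878894) / (-1.752) = 1.1649,   |z_2| = 1.1649.
Moduli of all roots: 0.9800, 1.1649.
All moduli strictly greater than 1? No.
Verdict: Not stationary.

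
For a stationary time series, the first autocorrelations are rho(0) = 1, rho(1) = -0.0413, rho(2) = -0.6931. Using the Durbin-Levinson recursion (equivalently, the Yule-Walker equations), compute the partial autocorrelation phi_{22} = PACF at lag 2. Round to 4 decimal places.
\phi_{22} = -0.6960

The PACF at lag k is phi_{kk}, the last component of the solution
to the Yule-Walker system G_k phi = r_k where
  (G_k)_{ij} = rho(|i - j|), (r_k)_i = rho(i), i,j = 1..k.
Equivalently, Durbin-Levinson gives phi_{kk} iteratively:
  phi_{11} = rho(1)
  phi_{kk} = [rho(k) - sum_{j=1..k-1} phi_{k-1,j} rho(k-j)]
            / [1 - sum_{j=1..k-1} phi_{k-1,j} rho(j)],
  phi_{k,j} = phi_{k-1,j} - phi_{kk} phi_{k-1,k-j},  j = 1..k-1.
Step k = 1:
  phi_11 = rho(1) = -0.0413.
Step k = 2:
  phi_22 = [rho(2) - phi_11 rho(1)] / [1 - phi_11 rho(1)] = [-0.6931 - (-0.0413)(-0.0413)] / [1 - (-0.0413)(-0.0413)]
         = -0.69480569 / 0.99829431 = -0.696.
Therefore phi_{22} = -0.6960.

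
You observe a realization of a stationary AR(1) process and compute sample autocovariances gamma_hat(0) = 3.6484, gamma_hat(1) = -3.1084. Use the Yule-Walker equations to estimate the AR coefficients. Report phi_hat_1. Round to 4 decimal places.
\hat\phi_{1} = -0.8520

The Yule-Walker equations for an AR(p) process read, in matrix form,
  Gamma_p phi = r_p,   with   (Gamma_p)_{ij} = gamma(|i - j|),
                       (r_p)_i = gamma(i),   i,j = 1..p.
Substitute the sample gammas (Toeplitz matrix and right-hand side of size 1):
  Gamma_p = [[3.6484]]
  r_p     = [-3.1084]
With p = 1 this is the single equation gamma(0) phi_1 = gamma(1):
  phi_hat_1 = gamma(1) / gamma(0) = -3.1084 / 3.6484 = -0.8520.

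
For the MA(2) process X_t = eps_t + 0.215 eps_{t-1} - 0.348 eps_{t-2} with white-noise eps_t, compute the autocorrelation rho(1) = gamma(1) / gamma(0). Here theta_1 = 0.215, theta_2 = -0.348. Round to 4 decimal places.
\rho(1) = 0.1201

For an MA(q) process with theta_0 = 1, the autocovariance is
  gamma(k) = sigma^2 * sum_{i=0..q-k} theta_i * theta_{i+k},
and rho(k) = gamma(k) / gamma(0). Sigma^2 cancels.
  numerator   = (1)*(0.215) + (0.215)*(-0.348) = 0.14018.
  denominator = (1)^2 + (0.215)^2 + (-0.348)^2 = 1.167329.
  rho(1) = 0.14018 / 1.167329 = 0.1201.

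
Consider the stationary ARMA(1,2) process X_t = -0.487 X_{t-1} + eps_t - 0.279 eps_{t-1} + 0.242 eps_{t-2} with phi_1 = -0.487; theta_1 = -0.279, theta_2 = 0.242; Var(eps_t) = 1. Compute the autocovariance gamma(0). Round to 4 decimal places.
\gamma(0) = 2.0826

Multiply the model equation by X_{t-k} and take expectations. With theta_0 = psi_0 = 1 and psi_j the MA(infinity) weights, this gives
  gamma(k) - sum_i phi_i gamma(k-i) = c_k,
  c_k = sigma^2 * sum_{j=k..q} theta_j psi_{j-k}   (c_k = 0 for k > q),
using gamma(-m) = gamma(m).
psi-weights needed (psi_j = theta_j + sum_i phi_i psi_{j-i}):
  psi_1 = theta_1 + phi_1 = -0.279 + (-0.487) = -0.766
  psi_2 = theta_2 + phi_1 psi_1 = 0.242 + (-0.487)(-0.766) = 0.615042
Right-hand sides:
  c_0 = sigma^2 (1 + theta_1 psi_1 + theta_2 psi_2) = 1 * (1 + (-0.279)(-0.766) + (0.242)(0.615042)) = 1 * 1.362554 = 1.362554
  c_1 = sigma^2 (theta_1 + theta_2 psi_1) = 1 * (-0.279 + (0.242)(-0.766)) = -0.464372
  c_2 = sigma^2 theta_2 = 1 * (0.242) = 0.242
Equations for k = 0 and k = 1 (AR order 1):
  gamma(0) = phi_1 gamma(1) + c_0
  gamma(1) = phi_1 gamma(0) + c_1
Substituting the second into the first: gamma(0) (1 - phi_1^2) = c_0 + phi_1 c_1, so
  gamma(0) = (c_0 + phi_1 c_1) / (1 - phi_1^2) = (1.362554 + (-0.487)(-0.464372)) / (1 - (-0.487)^2) = 1.588703 / 0.762831 = 2.082641.
Therefore gamma(0) = 2.0826 (to 4 decimal places).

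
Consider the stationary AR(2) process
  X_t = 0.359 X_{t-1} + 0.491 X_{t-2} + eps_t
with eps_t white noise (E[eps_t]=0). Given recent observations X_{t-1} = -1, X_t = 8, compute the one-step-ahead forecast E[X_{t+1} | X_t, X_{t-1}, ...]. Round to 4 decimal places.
E[X_{t+1} \mid \mathcal F_t] = 2.3810

For an AR(p) model X_t = c + sum_i phi_i X_{t-i} + eps_t, the
one-step-ahead conditional mean is
  E[X_{t+1} | X_t, ...] = c + sum_i phi_i X_{t+1-i}.
Substitute known values:
  E[X_{t+1} | ...] = (0.359) * (8) + (0.491) * (-1)
                   = 2.3810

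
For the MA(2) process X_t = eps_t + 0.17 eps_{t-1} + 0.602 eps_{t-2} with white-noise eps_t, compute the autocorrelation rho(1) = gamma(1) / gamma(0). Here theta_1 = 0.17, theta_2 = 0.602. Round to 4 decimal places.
\rho(1) = 0.1957

For an MA(q) process with theta_0 = 1, the autocovariance is
  gamma(k) = sigma^2 * sum_{i=0..q-k} theta_i * theta_{i+k},
and rho(k) = gamma(k) / gamma(0). Sigma^2 cancels.
  numerator   = (1)*(0.17) + (0.17)*(0.602) = 0.27234.
  denominator = (1)^2 + (0.17)^2 + (0.602)^2 = 1.391304.
  rho(1) = 0.27234 / 1.391304 = 0.1957.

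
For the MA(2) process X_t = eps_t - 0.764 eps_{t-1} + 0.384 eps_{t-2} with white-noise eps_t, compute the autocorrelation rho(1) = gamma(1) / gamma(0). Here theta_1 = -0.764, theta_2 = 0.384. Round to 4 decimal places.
\rho(1) = -0.6108

For an MA(q) process with theta_0 = 1, the autocovariance is
  gamma(k) = sigma^2 * sum_{i=0..q-k} theta_i * theta_{i+k},
and rho(k) = gamma(k) / gamma(0). Sigma^2 cancels.
  numerator   = (1)*(-0.764) + (-0.764)*(0.384) = -1.057376.
  denominator = (1)^2 + (-0.764)^2 + (0.384)^2 = 1.731152.
  rho(1) = -1.057376 / 1.731152 = -0.6108.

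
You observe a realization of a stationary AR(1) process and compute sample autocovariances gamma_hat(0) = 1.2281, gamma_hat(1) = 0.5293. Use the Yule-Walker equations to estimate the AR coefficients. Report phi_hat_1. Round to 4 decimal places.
\hat\phi_{1} = 0.4310

The Yule-Walker equations for an AR(p) process read, in matrix form,
  Gamma_p phi = r_p,   with   (Gamma_p)_{ij} = gamma(|i - j|),
                       (r_p)_i = gamma(i),   i,j = 1..p.
Substitute the sample gammas (Toeplitz matrix and right-hand side of size 1):
  Gamma_p = [[1.2281]]
  r_p     = [0.5293]
With p = 1 this is the single equation gamma(0) phi_1 = gamma(1):
  phi_hat_1 = gamma(1) / gamma(0) = 0.5293 / 1.2281 = 0.4310.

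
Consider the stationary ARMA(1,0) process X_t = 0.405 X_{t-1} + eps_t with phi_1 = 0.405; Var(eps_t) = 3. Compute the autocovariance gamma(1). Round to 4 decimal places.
\gamma(1) = 1.4534

Multiply the model equation by X_{t-k} and take expectations. With theta_0 = psi_0 = 1 and psi_j the MA(infinity) weights, this gives
  gamma(k) - sum_i phi_i gamma(k-i) = c_k,
  c_k = sigma^2 * sum_{j=k..q} theta_j psi_{j-k}   (c_k = 0 for k > q),
using gamma(-m) = gamma(m).
Pure AR (q = 0): c_0 = sigma^2 = 3, c_k = 0 for k >= 1.
Equations for k = 0 and k = 1 (AR order 1):
  gamma(0) = phi_1 gamma(1) + c_0
  gamma(1) = phi_1 gamma(0) + c_1
Substituting the second into the first: gamma(0) (1 - phi_1^2) = c_0 + phi_1 c_1, so
  gamma(0) = c_0 / (1 - phi_1^2) = 3 / (1 - (0.405)^2) = 3 / 0.835975 = 3.588624.
  gamma(1) = phi_1 gamma(0) = (0.405)(3.588624) = 1.453393.
Therefore gamma(1) = 1.4534 (to 4 decimal places).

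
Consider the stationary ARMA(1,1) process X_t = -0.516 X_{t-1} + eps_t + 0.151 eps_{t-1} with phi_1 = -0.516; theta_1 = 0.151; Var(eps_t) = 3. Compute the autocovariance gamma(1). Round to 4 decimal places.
\gamma(1) = -1.3761

Multiply the model equation by X_{t-k} and take expectations. With theta_0 = psi_0 = 1 and psi_j the MA(infinity) weights, this gives
  gamma(k) - sum_i phi_i gamma(k-i) = c_k,
  c_k = sigma^2 * sum_{j=k..q} theta_j psi_{j-k}   (c_k = 0 for k > q),
using gamma(-m) = gamma(m).
psi-weights needed (psi_j = theta_j + sum_i phi_i psi_{j-i}):
  psi_1 = theta_1 + phi_1 = 0.151 + (-0.516) = -0.365
Right-hand sides:
  c_0 = sigma^2 (1 + theta_1 psi_1) = 3 * (1 + (0.151)(-0.365)) = 3 * 0.944885 = 2.834655
  c_1 = sigma^2 theta_1 = 3 * (0.151) = 0.453
  c_2 = 0
Equations for k = 0 and k = 1 (AR order 1):
  gamma(0) = phi_1 gamma(1) + c_0
  gamma(1) = phi_1 gamma(0) + c_1
Substituting the second into the first: gamma(0) (1 - phi_1^2) = c_0 + phi_1 c_1, so
  gamma(0) = (c_0 + phi_1 c_1) / (1 - phi_1^2) = (2.834655 + (-0.516)(0.453)) / (1 - (-0.516)^2) = 2.600907 / 0.733744 = 3.544706.
  gamma(1) = phi_1 gamma(0) + c_1 = (-0.516)(3.544706) + (0.453) = -1.376068.
Therefore gamma(1) = -1.3761 (to 4 decimal places).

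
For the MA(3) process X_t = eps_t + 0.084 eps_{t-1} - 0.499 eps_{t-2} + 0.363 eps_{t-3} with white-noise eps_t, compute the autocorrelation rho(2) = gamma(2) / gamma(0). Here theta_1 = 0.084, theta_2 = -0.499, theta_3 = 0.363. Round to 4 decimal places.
\rho(2) = -0.3376

For an MA(q) process with theta_0 = 1, the autocovariance is
  gamma(k) = sigma^2 * sum_{i=0..q-k} theta_i * theta_{i+k},
and rho(k) = gamma(k) / gamma(0). Sigma^2 cancels.
  numerator   = (1)*(-0.499) + (0.084)*(0.363) = -0.468508.
  denominator = (1)^2 + (0.084)^2 + (-0.499)^2 + (0.363)^2 = 1.387826.
  rho(2) = -0.468508 / 1.387826 = -0.3376.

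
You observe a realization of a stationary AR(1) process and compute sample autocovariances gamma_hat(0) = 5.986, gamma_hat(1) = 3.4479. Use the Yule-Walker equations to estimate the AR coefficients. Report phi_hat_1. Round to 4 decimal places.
\hat\phi_{1} = 0.5760

The Yule-Walker equations for an AR(p) process read, in matrix form,
  Gamma_p phi = r_p,   with   (Gamma_p)_{ij} = gamma(|i - j|),
                       (r_p)_i = gamma(i),   i,j = 1..p.
Substitute the sample gammas (Toeplitz matrix and right-hand side of size 1):
  Gamma_p = [[5.986]]
  r_p     = [3.4479]
With p = 1 this is the single equation gamma(0) phi_1 = gamma(1):
  phi_hat_1 = gamma(1) / gamma(0) = 3.4479 / 5.986 = 0.5760.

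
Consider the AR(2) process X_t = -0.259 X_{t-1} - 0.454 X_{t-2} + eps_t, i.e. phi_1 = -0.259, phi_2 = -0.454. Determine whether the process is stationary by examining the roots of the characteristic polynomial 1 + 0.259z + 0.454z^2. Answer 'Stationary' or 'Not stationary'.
\text{Stationary}

The AR(p) characteristic polynomial is P(z) = 1 + 0.259z + 0.454z^2.
Stationarity requires all roots to lie outside the unit circle, i.e. |z| > 1 for every root.
Set 1 + (0.259) z + (0.454) z^2 = 0, i.e. a z^2 + b z + c = 0 with a = 0.454, b = 0.259, c = 1.
Discriminant D = b^2 - 4ac = (0.259)^2 - 4*(0.454)*1 = 0.067081 - (1.816) = -1.748919.
D < 0, so the roots are the complex-conjugate pair z = (-b +/- i sqrt(-D)) / (2a) = -0.2852 +/- 1.4565i.
For a conjugate pair |z|^2 = z * conj(z) = (product of roots) = c/a = 1/(0.454) = 2.202643, so |z| = sqrt(2.202643) = 1.4841 for both roots.
Moduli of all roots: 1.4841, 1.4841.
All moduli strictly greater than 1? Yes.
Verdict: Stationary.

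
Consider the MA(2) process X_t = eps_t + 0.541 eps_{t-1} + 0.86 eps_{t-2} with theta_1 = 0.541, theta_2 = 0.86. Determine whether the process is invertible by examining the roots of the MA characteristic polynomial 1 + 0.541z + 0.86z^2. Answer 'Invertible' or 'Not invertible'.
\text{Invertible}

The MA(q) characteristic polynomial is P(z) = 1 + 0.541z + 0.86z^2.
Invertibility requires all roots to lie outside the unit circle, i.e. |z| > 1 for every root.
Set 1 + (0.541) z + (0.86) z^2 = 0, i.e. a z^2 + b z + c = 0 with a = 0.86, b = 0.541, c = 1.
Discriminant D = b^2 - 4ac = (0.541)^2 - 4*(0.86)*1 = 0.292681 - (3.44) = -3.147319.
D < 0, so the roots are the complex-conjugate pair z = (-b +/- i sqrt(-D)) / (2a) = -0.3145 +/- 1.0314i.
For a conjugate pair |z|^2 = z * conj(z) = (product of roots) = c/a = 1/(0.86) = 1.162791, so |z| = sqrt(1.162791) = 1.0783 for both roots.
Moduli of all roots: 1.0783, 1.0783.
All moduli strictly greater than 1? Yes.
Verdict: Invertible.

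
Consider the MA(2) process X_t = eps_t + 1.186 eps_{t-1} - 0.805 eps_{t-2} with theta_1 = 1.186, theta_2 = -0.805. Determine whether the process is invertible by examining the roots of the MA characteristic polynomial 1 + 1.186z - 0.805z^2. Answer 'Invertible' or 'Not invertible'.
\text{Not invertible}

The MA(q) characteristic polynomial is P(z) = 1 + 1.186z - 0.805z^2.
Invertibility requires all roots to lie outside the unit circle, i.e. |z| > 1 for every root.
Set 1 + (1.186) z + (-0.805) z^2 = 0, i.e. a z^2 + b z + c = 0 with a = -0.805, b = 1.186, c = 1.
Discriminant D = b^2 - 4ac = (1.186)^2 - 4*(-0.805)*1 = 1.406596 - (-3.22) = 4.626596.
D >= 0, so the roots are real: z = (-b +/- sqrt(D)) / (2a) = (-1.186 +/- 2.150952) / (-1.61).
  z_1 = (-1.186 + 2.150952) / (-1.61) = -0.5993,   |z_1| = 0.5993.
  z_2 = (-1.186 - 2.150952) / (-1.61) = 2.0726,   |z_2| = 2.0726.
Moduli of all roots: 0.5993, 2.0726.
All moduli strictly greater than 1? No.
Verdict: Not invertible.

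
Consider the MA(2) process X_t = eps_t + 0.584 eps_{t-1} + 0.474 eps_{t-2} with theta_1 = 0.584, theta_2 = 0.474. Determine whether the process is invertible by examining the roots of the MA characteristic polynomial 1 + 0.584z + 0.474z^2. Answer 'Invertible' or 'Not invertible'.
\text{Invertible}

The MA(q) characteristic polynomial is P(z) = 1 + 0.584z + 0.474z^2.
Invertibility requires all roots to lie outside the unit circle, i.e. |z| > 1 for every root.
Set 1 + (0.584) z + (0.474) z^2 = 0, i.e. a z^2 + b z + c = 0 with a = 0.474, b = 0.584, c = 1.
Discriminant D = b^2 - 4ac = (0.584)^2 - 4*(0.474)*1 = 0.341056 - (1.896) = -1.554944.
D < 0, so the roots are the complex-conjugate pair z = (-b +/- i sqrt(-D)) / (2a) = -0.616 +/- 1.3154i.
For a conjugate pair |z|^2 = z * conj(z) = (product of roots) = c/a = 1/(0.474) = 2.109705, so |z| = sqrt(2.109705) = 1.4525 for both roots.
Moduli of all roots: 1.4525, 1.4525.
All moduli strictly greater than 1? Yes.
Verdict: Invertible.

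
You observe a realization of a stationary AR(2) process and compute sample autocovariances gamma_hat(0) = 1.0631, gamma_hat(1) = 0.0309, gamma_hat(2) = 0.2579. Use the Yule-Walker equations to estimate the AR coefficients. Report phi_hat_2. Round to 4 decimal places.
\hat\phi_{2} = 0.2420

The Yule-Walker equations for an AR(p) process read, in matrix form,
  Gamma_p phi = r_p,   with   (Gamma_p)_{ij} = gamma(|i - j|),
                       (r_p)_i = gamma(i),   i,j = 1..p.
Substitute the sample gammas (Toeplitz matrix and right-hand side of size 2):
  Gamma_p = [[1.0631, 0.0309], [0.0309, 1.0631]]
  r_p     = [0.0309, 0.2579]
Written out:
  1.0631 phi_1 + 0.0309 phi_2 = 0.0309
  0.0309 phi_1 + 1.0631 phi_2 = 0.2579
Solve by Cramer's rule:
  det = gamma(0)^2 - gamma(1)^2 = (1.0631)^2 - (0.0309)^2 = 1.13018161 - 0.00095481 = 1.1292268
  phi_hat_1 = [gamma(1) gamma(0) - gamma(1) gamma(2)] / det = [(0.0309)(1.0631) - (0.0309)(0.2579)] / 1.1292268 = 0.02488068 / 1.1292268 = 0.022
  phi_hat_2 = [gamma(0) gamma(2) - gamma(1)^2] / det = [(1.0631)(0.2579) - (0.0309)^2] / 1.1292268 = 0.27321868 / 1.1292268 = 0.242
So phi_hat = [0.0220, 0.2420].
Therefore phi_hat_2 = 0.2420.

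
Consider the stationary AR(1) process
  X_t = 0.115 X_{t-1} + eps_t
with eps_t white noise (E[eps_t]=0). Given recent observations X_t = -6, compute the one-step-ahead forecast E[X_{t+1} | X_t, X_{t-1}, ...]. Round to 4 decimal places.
E[X_{t+1} \mid \mathcal F_t] = -0.6900

For an AR(p) model X_t = c + sum_i phi_i X_{t-i} + eps_t, the
one-step-ahead conditional mean is
  E[X_{t+1} | X_t, ...] = c + sum_i phi_i X_{t+1-i}.
Substitute known values:
  E[X_{t+1} | ...] = (0.115) * (-6)
                   = -0.6900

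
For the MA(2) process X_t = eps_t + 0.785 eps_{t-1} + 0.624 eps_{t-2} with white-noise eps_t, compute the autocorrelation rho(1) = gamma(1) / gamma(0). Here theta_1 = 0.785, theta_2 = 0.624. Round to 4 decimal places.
\rho(1) = 0.6356

For an MA(q) process with theta_0 = 1, the autocovariance is
  gamma(k) = sigma^2 * sum_{i=0..q-k} theta_i * theta_{i+k},
and rho(k) = gamma(k) / gamma(0). Sigma^2 cancels.
  numerator   = (1)*(0.785) + (0.785)*(0.624) = 1.27484.
  denominator = (1)^2 + (0.785)^2 + (0.624)^2 = 2.005601.
  rho(1) = 1.27484 / 2.005601 = 0.6356.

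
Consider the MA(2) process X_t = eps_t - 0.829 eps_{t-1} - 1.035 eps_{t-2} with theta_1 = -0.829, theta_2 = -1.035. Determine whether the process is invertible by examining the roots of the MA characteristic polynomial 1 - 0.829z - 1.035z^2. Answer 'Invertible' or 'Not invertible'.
\text{Not invertible}

The MA(q) characteristic polynomial is P(z) = 1 - 0.829z - 1.035z^2.
Invertibility requires all roots to lie outside the unit circle, i.e. |z| > 1 for every root.
Set 1 + (-0.829) z + (-1.035) z^2 = 0, i.e. a z^2 + b z + c = 0 with a = -1.035, b = -0.829, c = 1.
Discriminant D = b^2 - 4ac = (-0.829)^2 - 4*(-1.035)*1 = 0.687241 - (-4.14) = 4.827241.
D >= 0, so the roots are real: z = (-b +/- sqrt(D)) / (2a) = (0.829 +/- 2.197098) / (-2.07).
  z_1 = (0.829 + 2.197098) / (-2.07) = -1.4619,   |z_1| = 1.4619.
  z_2 = (0.829 - 2.197098) / (-2.07) = 0.6609,   |z_2| = 0.6609.
Moduli of all roots: 1.4619, 0.6609.
All moduli strictly greater than 1? No.
Verdict: Not invertible.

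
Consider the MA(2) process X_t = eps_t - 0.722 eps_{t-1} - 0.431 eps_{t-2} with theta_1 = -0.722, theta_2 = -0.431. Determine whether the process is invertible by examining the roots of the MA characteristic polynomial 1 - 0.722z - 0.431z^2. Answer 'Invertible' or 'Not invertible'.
\text{Not invertible}

The MA(q) characteristic polynomial is P(z) = 1 - 0.722z - 0.431z^2.
Invertibility requires all roots to lie outside the unit circle, i.e. |z| > 1 for every root.
Set 1 + (-0.722) z + (-0.431) z^2 = 0, i.e. a z^2 + b z + c = 0 with a = -0.431, b = -0.722, c = 1.
Discriminant D = b^2 - 4ac = (-0.722)^2 - 4*(-0.431)*1 = 0.521284 - (-1.724) = 2.245284.
D >= 0, so the roots are real: z = (-b +/- sqrt(D)) / (2a) = (0.722 +/- 1.498427) / (-0.862).
  z_1 = (0.722 + 1.498427) / (-0.862) = -2.5759,   |z_1| = 2.5759.
  z_2 = (0.722 - 1.498427) / (-0.862) = 0.9007,   |z_2| = 0.9007.
Moduli of all roots: 2.5759, 0.9007.
All moduli strictly greater than 1? No.
Verdict: Not invertible.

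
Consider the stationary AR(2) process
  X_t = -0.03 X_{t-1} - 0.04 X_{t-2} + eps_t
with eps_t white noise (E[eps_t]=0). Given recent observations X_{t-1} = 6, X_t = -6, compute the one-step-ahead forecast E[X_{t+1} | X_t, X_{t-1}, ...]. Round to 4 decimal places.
E[X_{t+1} \mid \mathcal F_t] = -0.0600

For an AR(p) model X_t = c + sum_i phi_i X_{t-i} + eps_t, the
one-step-ahead conditional mean is
  E[X_{t+1} | X_t, ...] = c + sum_i phi_i X_{t+1-i}.
Substitute known values:
  E[X_{t+1} | ...] = (-0.03) * (-6) + (-0.04) * (6)
                   = -0.0600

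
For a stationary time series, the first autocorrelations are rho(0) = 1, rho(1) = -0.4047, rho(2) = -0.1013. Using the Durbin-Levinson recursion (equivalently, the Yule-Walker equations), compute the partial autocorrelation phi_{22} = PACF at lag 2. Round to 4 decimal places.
\phi_{22} = -0.3170

The PACF at lag k is phi_{kk}, the last component of the solution
to the Yule-Walker system G_k phi = r_k where
  (G_k)_{ij} = rho(|i - j|), (r_k)_i = rho(i), i,j = 1..k.
Equivalently, Durbin-Levinson gives phi_{kk} iteratively:
  phi_{11} = rho(1)
  phi_{kk} = [rho(k) - sum_{j=1..k-1} phi_{k-1,j} rho(k-j)]
            / [1 - sum_{j=1..k-1} phi_{k-1,j} rho(j)],
  phi_{k,j} = phi_{k-1,j} - phi_{kk} phi_{k-1,k-j},  j = 1..k-1.
Step k = 1:
  phi_11 = rho(1) = -0.4047.
Step k = 2:
  phi_22 = [rho(2) - phi_11 rho(1)] / [1 - phi_11 rho(1)] = [-0.1013 - (-0.4047)(-0.4047)] / [1 - (-0.4047)(-0.4047)]
         = -0.26508209 / 0.83621791 = -0.317.
Therefore phi_{22} = -0.3170.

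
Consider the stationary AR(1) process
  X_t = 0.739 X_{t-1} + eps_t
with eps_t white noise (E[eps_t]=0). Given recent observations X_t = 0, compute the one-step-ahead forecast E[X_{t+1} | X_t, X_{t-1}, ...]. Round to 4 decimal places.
E[X_{t+1} \mid \mathcal F_t] = 0.0000

For an AR(p) model X_t = c + sum_i phi_i X_{t-i} + eps_t, the
one-step-ahead conditional mean is
  E[X_{t+1} | X_t, ...] = c + sum_i phi_i X_{t+1-i}.
Substitute known values:
  E[X_{t+1} | ...] = (0.739) * (0)
                   = 0.0000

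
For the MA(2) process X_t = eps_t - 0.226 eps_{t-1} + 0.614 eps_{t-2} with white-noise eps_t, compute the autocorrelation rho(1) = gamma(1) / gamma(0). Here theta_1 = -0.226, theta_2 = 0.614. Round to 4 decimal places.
\rho(1) = -0.2554

For an MA(q) process with theta_0 = 1, the autocovariance is
  gamma(k) = sigma^2 * sum_{i=0..q-k} theta_i * theta_{i+k},
and rho(k) = gamma(k) / gamma(0). Sigma^2 cancels.
  numerator   = (1)*(-0.226) + (-0.226)*(0.614) = -0.364764.
  denominator = (1)^2 + (-0.226)^2 + (0.614)^2 = 1.428072.
  rho(1) = -0.364764 / 1.428072 = -0.2554.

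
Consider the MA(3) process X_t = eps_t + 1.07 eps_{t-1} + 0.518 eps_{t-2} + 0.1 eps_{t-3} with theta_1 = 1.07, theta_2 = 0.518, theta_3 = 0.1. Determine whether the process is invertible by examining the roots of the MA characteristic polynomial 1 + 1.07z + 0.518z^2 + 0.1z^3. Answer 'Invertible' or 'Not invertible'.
\text{Invertible}

The MA(q) characteristic polynomial is P(z) = 1 + 1.07z + 0.518z^2 + 0.1z^3.
Invertibility requires all roots to lie outside the unit circle, i.e. |z| > 1 for every root.
Degree 3: look for a simple real root z0 first, then factor out (1 - z/z0) and solve the remaining quadratic.
Testing z0 = -2.5: P(-2.5) = 1 + (1.07)(-2.5) + (0.518)(-2.5)^2 + (0.1)(-2.5)^3
  = 1 + (-2.675) + (3.2375) + (-1.5625) = 0.  So z_0 = -2.5 is a root, |z_0| = 2.5.
Divide out the factor (1 + 0.4 z) = (1 - z/z0) (since 1/z0 = -0.4):
  P(z) = (1 + 0.4 z)(1 + (0.67) z + (0.25) z^2)
  [check: z-coef 0.67 - (-0.4) = 1.07; z^2-coef 0.25 - (-0.4)(0.67) = 0.518; z^3-coef -(-0.4)(0.25) = 0.1.]
Remaining roots from the quadratic factor 1 + (0.67) z + (0.25) z^2:
  Set 1 + (0.67) z + (0.25) z^2 = 0, i.e. a z^2 + b z + c = 0 with a = 0.25, b = 0.67, c = 1.
  Discriminant D = b^2 - 4ac = (0.67)^2 - 4*(0.25)*1 = 0.4489 - (1) = -0.5511.
  D < 0, so the roots are the complex-conjugate pair z = (-b +/- i sqrt(-D)) / (2a) = -1.34 +/- 1.4847i.
  For a conjugate pair |z|^2 = z * conj(z) = (product of roots) = c/a = 1/(0.25) = 4, so |z| = sqrt(4) = 2 for both roots.
Moduli of all roots: 2.5000, 2.0000, 2.0000.
All moduli strictly greater than 1? Yes.
Verdict: Invertible.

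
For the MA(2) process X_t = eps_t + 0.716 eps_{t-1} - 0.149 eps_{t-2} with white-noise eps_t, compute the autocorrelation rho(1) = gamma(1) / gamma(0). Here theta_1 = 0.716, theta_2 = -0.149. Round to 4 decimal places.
\rho(1) = 0.3970

For an MA(q) process with theta_0 = 1, the autocovariance is
  gamma(k) = sigma^2 * sum_{i=0..q-k} theta_i * theta_{i+k},
and rho(k) = gamma(k) / gamma(0). Sigma^2 cancels.
  numerator   = (1)*(0.716) + (0.716)*(-0.149) = 0.609316.
  denominator = (1)^2 + (0.716)^2 + (-0.149)^2 = 1.534857.
  rho(1) = 0.609316 / 1.534857 = 0.3970.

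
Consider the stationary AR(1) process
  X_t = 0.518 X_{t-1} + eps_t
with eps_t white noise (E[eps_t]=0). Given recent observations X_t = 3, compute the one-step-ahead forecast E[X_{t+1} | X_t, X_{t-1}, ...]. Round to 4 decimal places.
E[X_{t+1} \mid \mathcal F_t] = 1.5540

For an AR(p) model X_t = c + sum_i phi_i X_{t-i} + eps_t, the
one-step-ahead conditional mean is
  E[X_{t+1} | X_t, ...] = c + sum_i phi_i X_{t+1-i}.
Substitute known values:
  E[X_{t+1} | ...] = (0.518) * (3)
                   = 1.5540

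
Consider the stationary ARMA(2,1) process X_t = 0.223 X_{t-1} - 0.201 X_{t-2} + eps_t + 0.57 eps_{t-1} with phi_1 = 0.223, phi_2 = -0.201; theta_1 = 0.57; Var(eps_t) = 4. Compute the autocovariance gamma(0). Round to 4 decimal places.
\gamma(0) = 6.6338

Multiply the model equation by X_{t-k} and take expectations. With theta_0 = psi_0 = 1 and psi_j the MA(infinity) weights, this gives
  gamma(k) - sum_i phi_i gamma(k-i) = c_k,
  c_k = sigma^2 * sum_{j=k..q} theta_j psi_{j-k}   (c_k = 0 for k > q),
using gamma(-m) = gamma(m).
psi-weights needed (psi_j = theta_j + sum_i phi_i psi_{j-i}):
  psi_1 = theta_1 + phi_1 = 0.57 + (0.223) = 0.793
Right-hand sides:
  c_0 = sigma^2 (1 + theta_1 psi_1) = 4 * (1 + (0.57)(0.793)) = 4 * 1.45201 = 5.80804
  c_1 = sigma^2 theta_1 = 4 * (0.57) = 2.28
  c_2 = 0
Equations for k = 0, 1, 2 (AR order 2, c_2 = 0):
  (E0) gamma(0) = phi_1 gamma(1) + phi_2 gamma(2) + c_0
  (E1) gamma(1) = phi_1 gamma(0) + phi_2 gamma(1) + c_1
  (E2) gamma(2) = phi_1 gamma(1) + phi_2 gamma(0)
From (E1): gamma(1) = A gamma(0) + B with
  A = phi_1 / (1 - phi_2) = 0.223 / 1.201 = 0.185679,   B = c_1 / (1 - phi_2) = 2.28 / 1.201 = 1.898418.
Insert (E2) into (E0): gamma(0) (1 - phi_2^2) = phi_1 (1 + phi_2) gamma(1) + c_0.
  phi_1 (1 + phi_2) = (0.223)(0.799) = 0.178177,   1 - phi_2^2 = 0.959599.
Replace gamma(1) by A gamma(0) + B and collect gamma(0):
  gamma(0) [0.959599 - (0.178177)(0.185679)] = (0.178177)(1.898418) + 5.80804
  gamma(0) * 0.926515 = 6.146294
  gamma(0) = 6.146294 / 0.926515 = 6.633775.
Therefore gamma(0) = 6.6338 (to 4 decimal places).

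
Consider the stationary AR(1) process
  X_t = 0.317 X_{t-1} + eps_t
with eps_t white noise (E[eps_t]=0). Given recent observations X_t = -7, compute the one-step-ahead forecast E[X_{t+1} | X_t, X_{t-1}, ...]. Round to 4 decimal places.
E[X_{t+1} \mid \mathcal F_t] = -2.2190

For an AR(p) model X_t = c + sum_i phi_i X_{t-i} + eps_t, the
one-step-ahead conditional mean is
  E[X_{t+1} | X_t, ...] = c + sum_i phi_i X_{t+1-i}.
Substitute known values:
  E[X_{t+1} | ...] = (0.317) * (-7)
                   = -2.2190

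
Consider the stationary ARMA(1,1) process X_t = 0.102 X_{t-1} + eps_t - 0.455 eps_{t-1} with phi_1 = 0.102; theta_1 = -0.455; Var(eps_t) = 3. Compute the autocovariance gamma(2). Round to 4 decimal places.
\gamma(2) = -0.1041

Multiply the model equation by X_{t-k} and take expectations. With theta_0 = psi_0 = 1 and psi_j the MA(infinity) weights, this gives
  gamma(k) - sum_i phi_i gamma(k-i) = c_k,
  c_k = sigma^2 * sum_{j=k..q} theta_j psi_{j-k}   (c_k = 0 for k > q),
using gamma(-m) = gamma(m).
psi-weights needed (psi_j = theta_j + sum_i phi_i psi_{j-i}):
  psi_1 = theta_1 + phi_1 = -0.455 + (0.102) = -0.353
Right-hand sides:
  c_0 = sigma^2 (1 + theta_1 psi_1) = 3 * (1 + (-0.455)(-0.353)) = 3 * 1.160615 = 3.481845
  c_1 = sigma^2 theta_1 = 3 * (-0.455) = -1.365
  c_2 = 0
Equations for k = 0 and k = 1 (AR order 1):
  gamma(0) = phi_1 gamma(1) + c_0
  gamma(1) = phi_1 gamma(0) + c_1
Substituting the second into the first: gamma(0) (1 - phi_1^2) = c_0 + phi_1 c_1, so
  gamma(0) = (c_0 + phi_1 c_1) / (1 - phi_1^2) = (3.481845 + (0.102)(-1.365)) / (1 - (0.102)^2) = 3.342615 / 0.989596 = 3.377757.
  gamma(1) = phi_1 gamma(0) + c_1 = (0.102)(3.377757) + (-1.365) = -1.020469.
For k = 2 (> q): gamma(2) = phi_1 gamma(1) = (0.102)(-1.020469) = -0.104088.
Therefore gamma(2) = -0.1041 (to 4 decimal places).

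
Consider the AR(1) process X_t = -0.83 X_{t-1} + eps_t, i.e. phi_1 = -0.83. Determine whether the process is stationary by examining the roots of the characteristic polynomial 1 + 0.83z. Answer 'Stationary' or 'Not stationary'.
\text{Stationary}

The AR(p) characteristic polynomial is P(z) = 1 + 0.83z.
Stationarity requires all roots to lie outside the unit circle, i.e. |z| > 1 for every root.
This is linear in z: 1 + (0.83) z = 0  =>  z = -1/(0.83) = -1.204819,  |z| = 1.204819.
Moduli of all roots: 1.2048.
All moduli strictly greater than 1? Yes.
Verdict: Stationary.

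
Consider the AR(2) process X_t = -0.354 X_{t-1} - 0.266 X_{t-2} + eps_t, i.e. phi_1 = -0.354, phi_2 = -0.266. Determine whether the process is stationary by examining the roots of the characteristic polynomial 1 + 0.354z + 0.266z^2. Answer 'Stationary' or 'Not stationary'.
\text{Stationary}

The AR(p) characteristic polynomial is P(z) = 1 + 0.354z + 0.266z^2.
Stationarity requires all roots to lie outside the unit circle, i.e. |z| > 1 for every root.
Set 1 + (0.354) z + (0.266) z^2 = 0, i.e. a z^2 + b z + c = 0 with a = 0.266, b = 0.354, c = 1.
Discriminant D = b^2 - 4ac = (0.354)^2 - 4*(0.266)*1 = 0.125316 - (1.064) = -0.938684.
D < 0, so the roots are the complex-conjugate pair z = (-b +/- i sqrt(-D)) / (2a) = -0.6654 +/- 1.8212i.
For a conjugate pair |z|^2 = z * conj(z) = (product of roots) = c/a = 1/(0.266) = 3.759398, so |z| = sqrt(3.759398) = 1.9389 for both roots.
Moduli of all roots: 1.9389, 1.9389.
All moduli strictly greater than 1? Yes.
Verdict: Stationary.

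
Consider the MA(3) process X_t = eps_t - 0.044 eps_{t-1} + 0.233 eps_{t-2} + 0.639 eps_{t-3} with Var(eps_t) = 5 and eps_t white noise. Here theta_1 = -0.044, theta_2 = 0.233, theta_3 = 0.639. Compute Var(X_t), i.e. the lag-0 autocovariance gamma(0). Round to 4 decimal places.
\gamma(0) = 7.3227

For an MA(q) process X_t = eps_t + sum_i theta_i eps_{t-i} with
Var(eps_t) = sigma^2, the variance is
  gamma(0) = sigma^2 * (1 + sum_i theta_i^2).
  sum_i theta_i^2 = (-0.044)^2 + (0.233)^2 + (0.639)^2 = 0.001936 + 0.054289 + 0.408321 = 0.464546.
  gamma(0) = 5 * (1 + 0.464546) = 5 * 1.464546 = 7.32273, which rounds to 7.3227.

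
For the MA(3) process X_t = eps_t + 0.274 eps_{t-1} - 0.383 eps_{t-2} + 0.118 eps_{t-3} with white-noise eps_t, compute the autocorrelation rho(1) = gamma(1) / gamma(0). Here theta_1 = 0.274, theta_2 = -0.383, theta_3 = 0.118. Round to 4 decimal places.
\rho(1) = 0.1002

For an MA(q) process with theta_0 = 1, the autocovariance is
  gamma(k) = sigma^2 * sum_{i=0..q-k} theta_i * theta_{i+k},
and rho(k) = gamma(k) / gamma(0). Sigma^2 cancels.
  numerator   = (1)*(0.274) + (0.274)*(-0.383) + (-0.383)*(0.118) = 0.123864.
  denominator = (1)^2 + (0.274)^2 + (-0.383)^2 + (0.118)^2 = 1.235689.
  rho(1) = 0.123864 / 1.235689 = 0.1002.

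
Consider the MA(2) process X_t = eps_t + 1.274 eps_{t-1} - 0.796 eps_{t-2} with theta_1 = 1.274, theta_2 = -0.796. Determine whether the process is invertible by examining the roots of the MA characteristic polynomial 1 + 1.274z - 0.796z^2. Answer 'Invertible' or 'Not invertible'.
\text{Not invertible}

The MA(q) characteristic polynomial is P(z) = 1 + 1.274z - 0.796z^2.
Invertibility requires all roots to lie outside the unit circle, i.e. |z| > 1 for every root.
Set 1 + (1.274) z + (-0.796) z^2 = 0, i.e. a z^2 + b z + c = 0 with a = -0.796, b = 1.274, c = 1.
Discriminant D = b^2 - 4ac = (1.274)^2 - 4*(-0.796)*1 = 1.623076 - (-3.184) = 4.807076.
D >= 0, so the roots are real: z = (-b +/- sqrt(D)) / (2a) = (-1.274 +/- 2.192505) / (-1.592).
  z_1 = (-1.274 + 2.192505) / (-1.592) = -0.577,   |z_1| = 0.577.
  z_2 = (-1.274 - 2.192505) / (-1.592) = 2.1775,   |z_2| = 2.1775.
Moduli of all roots: 0.5770, 2.1775.
All moduli strictly greater than 1? No.
Verdict: Not invertible.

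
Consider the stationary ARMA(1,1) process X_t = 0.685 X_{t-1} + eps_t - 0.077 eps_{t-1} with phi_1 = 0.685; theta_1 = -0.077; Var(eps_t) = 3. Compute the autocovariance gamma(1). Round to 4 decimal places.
\gamma(1) = 3.2552

Multiply the model equation by X_{t-k} and take expectations. With theta_0 = psi_0 = 1 and psi_j the MA(infinity) weights, this gives
  gamma(k) - sum_i phi_i gamma(k-i) = c_k,
  c_k = sigma^2 * sum_{j=k..q} theta_j psi_{j-k}   (c_k = 0 for k > q),
using gamma(-m) = gamma(m).
psi-weights needed (psi_j = theta_j + sum_i phi_i psi_{j-i}):
  psi_1 = theta_1 + phi_1 = -0.077 + (0.685) = 0.608
Right-hand sides:
  c_0 = sigma^2 (1 + theta_1 psi_1) = 3 * (1 + (-0.077)(0.608)) = 3 * 0.953184 = 2.859552
  c_1 = sigma^2 theta_1 = 3 * (-0.077) = -0.231
  c_2 = 0
Equations for k = 0 and k = 1 (AR order 1):
  gamma(0) = phi_1 gamma(1) + c_0
  gamma(1) = phi_1 gamma(0) + c_1
Substituting the second into the first: gamma(0) (1 - phi_1^2) = c_0 + phi_1 c_1, so
  gamma(0) = (c_0 + phi_1 c_1) / (1 - phi_1^2) = (2.859552 + (0.685)(-0.231)) / (1 - (0.685)^2) = 2.701317 / 0.530775 = 5.089383.
  gamma(1) = phi_1 gamma(0) + c_1 = (0.685)(5.089383) + (-0.231) = 3.255227.
Therefore gamma(1) = 3.2552 (to 4 decimal places).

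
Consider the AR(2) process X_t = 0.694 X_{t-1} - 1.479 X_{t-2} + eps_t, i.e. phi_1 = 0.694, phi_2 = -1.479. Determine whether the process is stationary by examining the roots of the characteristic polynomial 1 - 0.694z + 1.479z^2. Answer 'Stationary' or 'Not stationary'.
\text{Not stationary}

The AR(p) characteristic polynomial is P(z) = 1 - 0.694z + 1.479z^2.
Stationarity requires all roots to lie outside the unit circle, i.e. |z| > 1 for every root.
Set 1 + (-0.694) z + (1.479) z^2 = 0, i.e. a z^2 + b z + c = 0 with a = 1.479, b = -0.694, c = 1.
Discriminant D = b^2 - 4ac = (-0.694)^2 - 4*(1.479)*1 = 0.481636 - (5.916) = -5.434364.
D < 0, so the roots are the complex-conjugate pair z = (-b +/- i sqrt(-D)) / (2a) = 0.2346 +/- 0.7881i.
For a conjugate pair |z|^2 = z * conj(z) = (product of roots) = c/a = 1/(1.479) = 0.676133, so |z| = sqrt(0.676133) = 0.8223 for both roots.
Moduli of all roots: 0.8223, 0.8223.
All moduli strictly greater than 1? No.
Verdict: Not stationary.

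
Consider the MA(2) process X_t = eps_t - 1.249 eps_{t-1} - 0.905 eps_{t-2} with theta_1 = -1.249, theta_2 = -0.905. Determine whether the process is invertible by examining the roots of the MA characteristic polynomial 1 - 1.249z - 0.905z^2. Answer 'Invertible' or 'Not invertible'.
\text{Not invertible}

The MA(q) characteristic polynomial is P(z) = 1 - 1.249z - 0.905z^2.
Invertibility requires all roots to lie outside the unit circle, i.e. |z| > 1 for every root.
Set 1 + (-1.249) z + (-0.905) z^2 = 0, i.e. a z^2 + b z + c = 0 with a = -0.905, b = -1.249, c = 1.
Discriminant D = b^2 - 4ac = (-1.249)^2 - 4*(-0.905)*1 = 1.560001 - (-3.62) = 5.180001.
D >= 0, so the roots are real: z = (-b +/- sqrt(D)) / (2a) = (1.249 +/- 2.275962) / (-1.81).
  z_1 = (1.249 + 2.275962) / (-1.81) = -1.9475,   |z_1| = 1.9475.
  z_2 = (1.249 - 2.275962) / (-1.81) = 0.5674,   |z_2| = 0.5674.
Moduli of all roots: 1.9475, 0.5674.
All moduli strictly greater than 1? No.
Verdict: Not invertible.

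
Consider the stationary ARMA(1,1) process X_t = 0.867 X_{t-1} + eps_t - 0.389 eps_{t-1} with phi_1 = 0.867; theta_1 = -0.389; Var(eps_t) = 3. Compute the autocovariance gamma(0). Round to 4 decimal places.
\gamma(0) = 5.7605

Multiply the model equation by X_{t-k} and take expectations. With theta_0 = psi_0 = 1 and psi_j the MA(infinity) weights, this gives
  gamma(k) - sum_i phi_i gamma(k-i) = c_k,
  c_k = sigma^2 * sum_{j=k..q} theta_j psi_{j-k}   (c_k = 0 for k > q),
using gamma(-m) = gamma(m).
psi-weights needed (psi_j = theta_j + sum_i phi_i psi_{j-i}):
  psi_1 = theta_1 + phi_1 = -0.389 + (0.867) = 0.478
Right-hand sides:
  c_0 = sigma^2 (1 + theta_1 psi_1) = 3 * (1 + (-0.389)(0.478)) = 3 * 0.814058 = 2.442174
  c_1 = sigma^2 theta_1 = 3 * (-0.389) = -1.167
  c_2 = 0
Equations for k = 0 and k = 1 (AR order 1):
  gamma(0) = phi_1 gamma(1) + c_0
  gamma(1) = phi_1 gamma(0) + c_1
Substituting the second into the first: gamma(0) (1 - phi_1^2) = c_0 + phi_1 c_1, so
  gamma(0) = (c_0 + phi_1 c_1) / (1 - phi_1^2) = (2.442174 + (0.867)(-1.167)) / (1 - (0.867)^2) = 1.430385 / 0.248311 = 5.760458.
Therefore gamma(0) = 5.7605 (to 4 decimal places).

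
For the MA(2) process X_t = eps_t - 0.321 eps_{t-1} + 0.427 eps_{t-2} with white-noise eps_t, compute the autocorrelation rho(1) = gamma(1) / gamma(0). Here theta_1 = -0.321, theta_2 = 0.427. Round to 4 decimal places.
\rho(1) = -0.3564

For an MA(q) process with theta_0 = 1, the autocovariance is
  gamma(k) = sigma^2 * sum_{i=0..q-k} theta_i * theta_{i+k},
and rho(k) = gamma(k) / gamma(0). Sigma^2 cancels.
  numerator   = (1)*(-0.321) + (-0.321)*(0.427) = -0.458067.
  denominator = (1)^2 + (-0.321)^2 + (0.427)^2 = 1.28537.
  rho(1) = -0.458067 / 1.28537 = -0.3564.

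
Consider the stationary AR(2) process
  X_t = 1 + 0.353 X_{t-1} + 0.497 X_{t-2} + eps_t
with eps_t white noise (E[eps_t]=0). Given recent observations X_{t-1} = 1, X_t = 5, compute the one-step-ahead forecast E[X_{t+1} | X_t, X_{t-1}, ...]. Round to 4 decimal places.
E[X_{t+1} \mid \mathcal F_t] = 3.2620

For an AR(p) model X_t = c + sum_i phi_i X_{t-i} + eps_t, the
one-step-ahead conditional mean is
  E[X_{t+1} | X_t, ...] = c + sum_i phi_i X_{t+1-i}.
Substitute known values:
  E[X_{t+1} | ...] = 1 + (0.353) * (5) + (0.497) * (1)
                   = 3.2620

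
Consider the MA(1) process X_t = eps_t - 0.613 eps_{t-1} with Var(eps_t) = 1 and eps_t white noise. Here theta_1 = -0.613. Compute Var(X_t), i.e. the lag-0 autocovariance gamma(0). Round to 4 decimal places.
\gamma(0) = 1.3758

For an MA(q) process X_t = eps_t + sum_i theta_i eps_{t-i} with
Var(eps_t) = sigma^2, the variance is
  gamma(0) = sigma^2 * (1 + sum_i theta_i^2).
  sum_i theta_i^2 = (-0.613)^2 = 0.375769.
  gamma(0) = 1 * (1 + 0.375769) = 1 * 1.375769 = 1.375769, which rounds to 1.3758.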